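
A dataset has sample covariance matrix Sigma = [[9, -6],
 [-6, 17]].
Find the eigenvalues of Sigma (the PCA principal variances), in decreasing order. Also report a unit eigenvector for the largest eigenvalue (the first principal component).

Step 1 — characteristic polynomial of 2×2 Sigma:
  det(Sigma - λI) = λ² - trace · λ + det = 0.
  trace = 9 + 17 = 26, det = 9·17 - (-6)² = 117.
Step 2 — discriminant:
  Δ = trace² - 4·det = 676 - 468 = 208.
Step 3 — eigenvalues:
  λ = (trace ± √Δ)/2 = (26 ± 14.4222)/2,
  λ_1 = 20.2111,  λ_2 = 5.7889.

Step 4 — unit eigenvector for λ_1: solve (Sigma - λ_1 I)v = 0. First row:
  (9 - 20.2111)·v_x + (-6)·v_y = 0, i.e. (-11.2111)·v_x + (-6)·v_y = 0,
  so v ∝ (b, λ_1 - a) = (-6, 11.2111); multiply by -1 so the first entry is positive: u = (6, -11.2111).
  ||u|| = √((6)² + (-11.2111)²) = √(161.6888) ≈ 12.7157,
  v_1 = u/||u|| ≈ (0.4719, -0.8817) (||v_1|| = 1).

λ_1 = 20.2111,  λ_2 = 5.7889;  v_1 ≈ (0.4719, -0.8817)


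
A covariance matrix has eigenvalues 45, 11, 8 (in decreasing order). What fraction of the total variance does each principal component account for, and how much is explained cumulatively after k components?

Step 1 — total variance = trace(Sigma) = Σ λ_i = 45 + 11 + 8 = 64.

Step 2 — fraction explained by component i = λ_i / Σ λ:
  PC1: 45/64 = 0.7031
  PC2: 11/64 = 0.1719
  PC3: 8/64 = 0.125

Step 3 — cumulative fraction after k components = (λ_1 + ... + λ_k) / Σ λ:
  k = 1: 45/64 = 0.7031
  k = 2: (45 + 11)/64 = 56/64 = 0.875
  k = 3: (45 + 11 + 8)/64 = 64/64 = 1

Summary (fraction, with percent):

explained: PC1 0.7031 (70.31%), PC2 0.1719 (17.19%), PC3 0.125 (12.5%);  cumulative: 0.7031, 0.875, 1


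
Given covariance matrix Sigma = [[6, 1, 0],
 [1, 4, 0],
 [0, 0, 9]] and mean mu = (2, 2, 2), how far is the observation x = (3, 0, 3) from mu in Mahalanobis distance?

Step 1 — centre the observation: (x - mu) = (1, -2, 1).

Step 2 — invert Sigma (cofactor / det for 3×3, or solve directly):
  Sigma^{-1} = [[0.1739, -0.0435, 0],
 [-0.0435, 0.2609, 0],
 [0, 0, 0.1111]].

Step 3 — form the quadratic (x - mu)^T · Sigma^{-1} · (x - mu):
  Sigma^{-1} · (x - mu) = (0.2609, -0.5652, 0.1111).
  (x - mu)^T · [Sigma^{-1} · (x - mu)] = (1)·(0.2609) + (-2)·(-0.5652) + (1)·(0.1111) = 1.5024.

Step 4 — take square root: d = √(1.5024) ≈ 1.2257.

d(x, mu) = √(1.5024) ≈ 1.2257


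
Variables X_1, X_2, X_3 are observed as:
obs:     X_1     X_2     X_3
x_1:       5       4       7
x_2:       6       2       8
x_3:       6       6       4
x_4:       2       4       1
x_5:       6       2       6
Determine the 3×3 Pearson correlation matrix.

Step 1 — column means:
  mean(X_1) = (5 + 6 + 6 + 2 + 6) / 5 = 25/5 = 5
  mean(X_2) = (4 + 2 + 6 + 4 + 2) / 5 = 18/5 = 3.6
  mean(X_3) = (7 + 8 + 4 + 1 + 6) / 5 = 26/5 = 5.2

Step 2 — sample variances and covariances s[i,j] = (1/(n-1)) · Σ_k (x_{k,i} - mean_i) · (x_{k,j} - mean_j), with n-1 = 4:
  s[X_1,X_1] = ((0)·(0) + (1)·(1) + (1)·(1) + (-3)·(-3) + (1)·(1)) / 4 = 12/4 = 3
  s[X_1,X_2] = ((0)·(0.4) + (1)·(-1.6) + (1)·(2.4) + (-3)·(0.4) + (1)·(-1.6)) / 4 = -2/4 = -0.5
  s[X_1,X_3] = ((0)·(1.8) + (1)·(2.8) + (1)·(-1.2) + (-3)·(-4.2) + (1)·(0.8)) / 4 = 15/4 = 3.75
  s[X_2,X_2] = ((0.4)·(0.4) + (-1.6)·(-1.6) + (2.4)·(2.4) + (0.4)·(0.4) + (-1.6)·(-1.6)) / 4 = 11.2/4 = 2.8
  s[X_2,X_3] = ((0.4)·(1.8) + (-1.6)·(2.8) + (2.4)·(-1.2) + (0.4)·(-4.2) + (-1.6)·(0.8)) / 4 = -9.6/4 = -2.4
  s[X_3,X_3] = ((1.8)·(1.8) + (2.8)·(2.8) + (-1.2)·(-1.2) + (-4.2)·(-4.2) + (0.8)·(0.8)) / 4 = 30.8/4 = 7.7
  Sample standard deviations s_i = √(s[i,i]):
  s(X_1) = √(3) = 1.7321
  s(X_2) = √(2.8) = 1.6733
  s(X_3) = √(7.7) = 2.7749

Step 3 — r_{ij} = s_{ij} / (s_i · s_j):
  r[X_1,X_1] = 1 (diagonal).
  r[X_1,X_2] = -0.5 / (1.7321 · 1.6733) = -0.5 / 2.8983 = -0.1725
  r[X_1,X_3] = 3.75 / (1.7321 · 2.7749) = 3.75 / 4.8062 = 0.7802
  r[X_2,X_2] = 1 (diagonal).
  r[X_2,X_3] = -2.4 / (1.6733 · 2.7749) = -2.4 / 4.6433 = -0.5169
  r[X_3,X_3] = 1 (diagonal).

R is symmetric with unit diagonal. Assembling:

R = [[1, -0.1725, 0.7802],
 [-0.1725, 1, -0.5169],
 [0.7802, -0.5169, 1]]


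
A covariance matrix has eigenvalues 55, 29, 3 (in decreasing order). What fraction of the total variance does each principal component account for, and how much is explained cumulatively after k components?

Step 1 — total variance = trace(Sigma) = Σ λ_i = 55 + 29 + 3 = 87.

Step 2 — fraction explained by component i = λ_i / Σ λ:
  PC1: 55/87 = 0.6322
  PC2: 29/87 = 0.3333
  PC3: 3/87 = 0.0345

Step 3 — cumulative fraction after k components = (λ_1 + ... + λ_k) / Σ λ:
  k = 1: 55/87 = 0.6322
  k = 2: (55 + 29)/87 = 84/87 = 0.9655
  k = 3: (55 + 29 + 3)/87 = 87/87 = 1

Summary (fraction, with percent):

explained: PC1 0.6322 (63.22%), PC2 0.3333 (33.33%), PC3 0.0345 (3.45%);  cumulative: 0.6322, 0.9655, 1


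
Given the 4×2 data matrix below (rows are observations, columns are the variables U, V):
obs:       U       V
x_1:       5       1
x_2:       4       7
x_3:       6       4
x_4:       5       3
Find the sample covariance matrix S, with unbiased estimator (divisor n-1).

Step 1 — column means:
  mean(U) = (5 + 4 + 6 + 5) / 4 = 20/4 = 5
  mean(V) = (1 + 7 + 4 + 3) / 4 = 15/4 = 3.75

Step 2 — sample covariance S[i,j] = (1/(n-1)) · Σ_k (x_{k,i} - mean_i) · (x_{k,j} - mean_j), with n-1 = 3.
  S[U,U] = ((0)·(0) + (-1)·(-1) + (1)·(1) + (0)·(0)) / 3 = 2/3 = 0.6667
  S[U,V] = ((0)·(-2.75) + (-1)·(3.25) + (1)·(0.25) + (0)·(-0.75)) / 3 = -3/3 = -1
  S[V,V] = ((-2.75)·(-2.75) + (3.25)·(3.25) + (0.25)·(0.25) + (-0.75)·(-0.75)) / 3 = 18.75/3 = 6.25

S is symmetric (S[j,i] = S[i,j]). Assembling:

S = [[0.6667, -1],
 [-1, 6.25]]


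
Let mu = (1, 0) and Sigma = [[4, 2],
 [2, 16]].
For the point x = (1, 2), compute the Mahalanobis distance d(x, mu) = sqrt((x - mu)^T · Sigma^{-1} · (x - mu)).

Step 1 — centre the observation: (x - mu) = (0, 2).

Step 2 — invert Sigma. det(Sigma) = 4·16 - (2)² = 60.
  Sigma^{-1} = (1/det) · [[d, -b], [-b, a]] = [[0.2667, -0.0333],
 [-0.0333, 0.0667]].

Step 3 — form the quadratic (x - mu)^T · Sigma^{-1} · (x - mu):
  Sigma^{-1} · (x - mu) = (-0.0667, 0.1333).
  (x - mu)^T · [Sigma^{-1} · (x - mu)] = (0)·(-0.0667) + (2)·(0.1333) = 0.2667.

Step 4 — take square root: d = √(0.2667) ≈ 0.5164.

d(x, mu) = √(0.2667) ≈ 0.5164


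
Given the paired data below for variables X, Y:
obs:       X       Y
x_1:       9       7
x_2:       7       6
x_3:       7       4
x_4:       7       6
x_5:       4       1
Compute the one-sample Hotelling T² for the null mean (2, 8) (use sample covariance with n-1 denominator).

Step 1 — sample mean vector:
  mean(X) = (9 + 7 + 7 + 7 + 4) / 5 = 34/5 = 6.8
  mean(Y) = (7 + 6 + 4 + 6 + 1) / 5 = 24/5 = 4.8
  x̄ = (6.8, 4.8),  deviation x̄ - mu_0 = (6.8, 4.8) - (2, 8) = (4.8, -3.2).

Step 2 — sample covariance matrix, S[i,j] = (1/(n-1)) · Σ_k (x_{k,i} - mean_i) · (x_{k,j} - mean_j), divisor n-1 = 4:
  S[X,X] = ((2.2)·(2.2) + (0.2)·(0.2) + (0.2)·(0.2) + (0.2)·(0.2) + (-2.8)·(-2.8)) / 4 = 12.8/4 = 3.2
  S[X,Y] = ((2.2)·(2.2) + (0.2)·(1.2) + (0.2)·(-0.8) + (0.2)·(1.2) + (-2.8)·(-3.8)) / 4 = 15.8/4 = 3.95
  S[Y,Y] = ((2.2)·(2.2) + (1.2)·(1.2) + (-0.8)·(-0.8) + (1.2)·(1.2) + (-3.8)·(-3.8)) / 4 = 22.8/4 = 5.7
  S = [[3.2, 3.95],
 [3.95, 5.7]].

Step 3 — invert S. det(S) = 3.2·5.7 - (3.95)² = 2.6375.
  S^{-1} = (1/det) · [[d, -b], [-b, a]] = [[2.1611, -1.4976],
 [-1.4976, 1.2133]].

Step 4 — quadratic form (x̄ - mu_0)^T · S^{-1} · (x̄ - mu_0):
  S^{-1} · (x̄ - mu_0) = (15.1659, -11.0711),
  (x̄ - mu_0)^T · [...] = (4.8)·(15.1659) + (-3.2)·(-11.0711) = 108.2237.

Step 5 — scale by n: T² = 5 · 108.2237 = 541.1185.

T² ≈ 541.1185


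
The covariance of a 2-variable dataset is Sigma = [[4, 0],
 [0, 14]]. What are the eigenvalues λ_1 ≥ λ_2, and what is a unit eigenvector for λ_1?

Step 1 — characteristic polynomial of 2×2 Sigma:
  det(Sigma - λI) = λ² - trace · λ + det = 0.
  trace = 4 + 14 = 18, det = 4·14 - (0)² = 56.
Step 2 — discriminant:
  Δ = trace² - 4·det = 324 - 224 = 100.
Step 3 — eigenvalues:
  λ = (trace ± √Δ)/2 = (18 ± 10)/2,
  λ_1 = 14,  λ_2 = 4.

Step 4 — unit eigenvector for λ_1: Sigma is diagonal, so its eigenvectors are the coordinate axes. λ_1 = 14 is the diagonal entry on the second coordinate axis, hence
  v_1 = (0, 1) (||v_1|| = 1).

λ_1 = 14,  λ_2 = 4;  v_1 ≈ (0, 1)


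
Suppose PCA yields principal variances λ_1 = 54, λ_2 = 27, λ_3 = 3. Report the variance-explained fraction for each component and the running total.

Step 1 — total variance = trace(Sigma) = Σ λ_i = 54 + 27 + 3 = 84.

Step 2 — fraction explained by component i = λ_i / Σ λ:
  PC1: 54/84 = 0.6429
  PC2: 27/84 = 0.3214
  PC3: 3/84 = 0.0357

Step 3 — cumulative fraction after k components = (λ_1 + ... + λ_k) / Σ λ:
  k = 1: 54/84 = 0.6429
  k = 2: (54 + 27)/84 = 81/84 = 0.9643
  k = 3: (54 + 27 + 3)/84 = 84/84 = 1

Summary (fraction, with percent):

explained: PC1 0.6429 (64.29%), PC2 0.3214 (32.14%), PC3 0.0357 (3.57%);  cumulative: 0.6429, 0.9643, 1


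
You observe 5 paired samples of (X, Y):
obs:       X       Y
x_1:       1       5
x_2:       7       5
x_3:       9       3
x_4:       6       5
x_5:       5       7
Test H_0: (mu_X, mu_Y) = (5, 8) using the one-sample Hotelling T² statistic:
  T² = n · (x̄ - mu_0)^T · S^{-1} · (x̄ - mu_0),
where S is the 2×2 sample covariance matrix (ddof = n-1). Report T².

Step 1 — sample mean vector:
  mean(X) = (1 + 7 + 9 + 6 + 5) / 5 = 28/5 = 5.6
  mean(Y) = (5 + 5 + 3 + 5 + 7) / 5 = 25/5 = 5
  x̄ = (5.6, 5),  deviation x̄ - mu_0 = (5.6, 5) - (5, 8) = (0.6, -3).

Step 2 — sample covariance matrix, S[i,j] = (1/(n-1)) · Σ_k (x_{k,i} - mean_i) · (x_{k,j} - mean_j), divisor n-1 = 4:
  S[X,X] = ((-4.6)·(-4.6) + (1.4)·(1.4) + (3.4)·(3.4) + (0.4)·(0.4) + (-0.6)·(-0.6)) / 4 = 35.2/4 = 8.8
  S[X,Y] = ((-4.6)·(0) + (1.4)·(0) + (3.4)·(-2) + (0.4)·(0) + (-0.6)·(2)) / 4 = -8/4 = -2
  S[Y,Y] = ((0)·(0) + (0)·(0) + (-2)·(-2) + (0)·(0) + (2)·(2)) / 4 = 8/4 = 2
  S = [[8.8, -2],
 [-2, 2]].

Step 3 — invert S. det(S) = 8.8·2 - (-2)² = 13.6.
  S^{-1} = (1/det) · [[d, -b], [-b, a]] = [[0.1471, 0.1471],
 [0.1471, 0.6471]].

Step 4 — quadratic form (x̄ - mu_0)^T · S^{-1} · (x̄ - mu_0):
  S^{-1} · (x̄ - mu_0) = (-0.3529, -1.8529),
  (x̄ - mu_0)^T · [...] = (0.6)·(-0.3529) + (-3)·(-1.8529) = 5.3471.

Step 5 — scale by n: T² = 5 · 5.3471 = 26.7353.

T² ≈ 26.7353


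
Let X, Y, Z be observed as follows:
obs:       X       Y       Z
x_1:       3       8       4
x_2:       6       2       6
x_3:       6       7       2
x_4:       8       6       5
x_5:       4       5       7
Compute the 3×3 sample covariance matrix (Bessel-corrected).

Step 1 — column means:
  mean(X) = (3 + 6 + 6 + 8 + 4) / 5 = 27/5 = 5.4
  mean(Y) = (8 + 2 + 7 + 6 + 5) / 5 = 28/5 = 5.6
  mean(Z) = (4 + 6 + 2 + 5 + 7) / 5 = 24/5 = 4.8

Step 2 — sample covariance S[i,j] = (1/(n-1)) · Σ_k (x_{k,i} - mean_i) · (x_{k,j} - mean_j), with n-1 = 4.
  S[X,X] = ((-2.4)·(-2.4) + (0.6)·(0.6) + (0.6)·(0.6) + (2.6)·(2.6) + (-1.4)·(-1.4)) / 4 = 15.2/4 = 3.8
  S[X,Y] = ((-2.4)·(2.4) + (0.6)·(-3.6) + (0.6)·(1.4) + (2.6)·(0.4) + (-1.4)·(-0.6)) / 4 = -5.2/4 = -1.3
  S[X,Z] = ((-2.4)·(-0.8) + (0.6)·(1.2) + (0.6)·(-2.8) + (2.6)·(0.2) + (-1.4)·(2.2)) / 4 = -1.6/4 = -0.4
  S[Y,Y] = ((2.4)·(2.4) + (-3.6)·(-3.6) + (1.4)·(1.4) + (0.4)·(0.4) + (-0.6)·(-0.6)) / 4 = 21.2/4 = 5.3
  S[Y,Z] = ((2.4)·(-0.8) + (-3.6)·(1.2) + (1.4)·(-2.8) + (0.4)·(0.2) + (-0.6)·(2.2)) / 4 = -11.4/4 = -2.85
  S[Z,Z] = ((-0.8)·(-0.8) + (1.2)·(1.2) + (-2.8)·(-2.8) + (0.2)·(0.2) + (2.2)·(2.2)) / 4 = 14.8/4 = 3.7

S is symmetric (S[j,i] = S[i,j]). Assembling:

S = [[3.8, -1.3, -0.4],
 [-1.3, 5.3, -2.85],
 [-0.4, -2.85, 3.7]]


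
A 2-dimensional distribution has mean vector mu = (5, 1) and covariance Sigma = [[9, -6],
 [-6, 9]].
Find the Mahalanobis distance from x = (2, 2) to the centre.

Step 1 — centre the observation: (x - mu) = (-3, 1).

Step 2 — invert Sigma. det(Sigma) = 9·9 - (-6)² = 45.
  Sigma^{-1} = (1/det) · [[d, -b], [-b, a]] = [[0.2, 0.1333],
 [0.1333, 0.2]].

Step 3 — form the quadratic (x - mu)^T · Sigma^{-1} · (x - mu):
  Sigma^{-1} · (x - mu) = (-0.4667, -0.2).
  (x - mu)^T · [Sigma^{-1} · (x - mu)] = (-3)·(-0.4667) + (1)·(-0.2) = 1.2.

Step 4 — take square root: d = √(1.2) ≈ 1.0954.

d(x, mu) = √(1.2) ≈ 1.0954


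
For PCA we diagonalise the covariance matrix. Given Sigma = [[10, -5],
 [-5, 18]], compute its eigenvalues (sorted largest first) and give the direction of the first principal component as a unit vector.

Step 1 — characteristic polynomial of 2×2 Sigma:
  det(Sigma - λI) = λ² - trace · λ + det = 0.
  trace = 10 + 18 = 28, det = 10·18 - (-5)² = 155.
Step 2 — discriminant:
  Δ = trace² - 4·det = 784 - 620 = 164.
Step 3 — eigenvalues:
  λ = (trace ± √Δ)/2 = (28 ± 12.8062)/2,
  λ_1 = 20.4031,  λ_2 = 7.5969.

Step 4 — unit eigenvector for λ_1: solve (Sigma - λ_1 I)v = 0. First row:
  (10 - 20.4031)·v_x + (-5)·v_y = 0, i.e. (-10.4031)·v_x + (-5)·v_y = 0,
  so v ∝ (b, λ_1 - a) = (-5, 10.4031); multiply by -1 so the first entry is positive: u = (5, -10.4031).
  ||u|| = √((5)² + (-10.4031)²) = √(133.225) ≈ 11.5423,
  v_1 = u/||u|| ≈ (0.4332, -0.9013) (||v_1|| = 1).

λ_1 = 20.4031,  λ_2 = 7.5969;  v_1 ≈ (0.4332, -0.9013)


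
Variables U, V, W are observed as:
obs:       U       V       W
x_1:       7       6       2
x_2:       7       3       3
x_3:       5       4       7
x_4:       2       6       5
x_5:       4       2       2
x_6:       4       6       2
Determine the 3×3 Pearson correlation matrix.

Step 1 — column means:
  mean(U) = (7 + 7 + 5 + 2 + 4 + 4) / 6 = 29/6 = 4.8333
  mean(V) = (6 + 3 + 4 + 6 + 2 + 6) / 6 = 27/6 = 4.5
  mean(W) = (2 + 3 + 7 + 5 + 2 + 2) / 6 = 21/6 = 3.5

Step 2 — sample variances and covariances s[i,j] = (1/(n-1)) · Σ_k (x_{k,i} - mean_i) · (x_{k,j} - mean_j), with n-1 = 5:
  s[U,U] = ((2.1667)·(2.1667) + (2.1667)·(2.1667) + (0.1667)·(0.1667) + (-2.8333)·(-2.8333) + (-0.8333)·(-0.8333) + (-0.8333)·(-0.8333)) / 5 = 18.8333/5 = 3.7667
  s[U,V] = ((2.1667)·(1.5) + (2.1667)·(-1.5) + (0.1667)·(-0.5) + (-2.8333)·(1.5) + (-0.8333)·(-2.5) + (-0.8333)·(1.5)) / 5 = -3.5/5 = -0.7
  s[U,W] = ((2.1667)·(-1.5) + (2.1667)·(-0.5) + (0.1667)·(3.5) + (-2.8333)·(1.5) + (-0.8333)·(-1.5) + (-0.8333)·(-1.5)) / 5 = -5.5/5 = -1.1
  s[V,V] = ((1.5)·(1.5) + (-1.5)·(-1.5) + (-0.5)·(-0.5) + (1.5)·(1.5) + (-2.5)·(-2.5) + (1.5)·(1.5)) / 5 = 15.5/5 = 3.1
  s[V,W] = ((1.5)·(-1.5) + (-1.5)·(-0.5) + (-0.5)·(3.5) + (1.5)·(1.5) + (-2.5)·(-1.5) + (1.5)·(-1.5)) / 5 = 0.5/5 = 0.1
  s[W,W] = ((-1.5)·(-1.5) + (-0.5)·(-0.5) + (3.5)·(3.5) + (1.5)·(1.5) + (-1.5)·(-1.5) + (-1.5)·(-1.5)) / 5 = 21.5/5 = 4.3
  Sample standard deviations s_i = √(s[i,i]):
  s(U) = √(3.7667) = 1.9408
  s(V) = √(3.1) = 1.7607
  s(W) = √(4.3) = 2.0736

Step 3 — r_{ij} = s_{ij} / (s_i · s_j):
  r[U,U] = 1 (diagonal).
  r[U,V] = -0.7 / (1.9408 · 1.7607) = -0.7 / 3.4171 = -0.2049
  r[U,W] = -1.1 / (1.9408 · 2.0736) = -1.1 / 4.0245 = -0.2733
  r[V,V] = 1 (diagonal).
  r[V,W] = 0.1 / (1.7607 · 2.0736) = 0.1 / 3.651 = 0.0274
  r[W,W] = 1 (diagonal).

R is symmetric with unit diagonal. Assembling:

R = [[1, -0.2049, -0.2733],
 [-0.2049, 1, 0.0274],
 [-0.2733, 0.0274, 1]]


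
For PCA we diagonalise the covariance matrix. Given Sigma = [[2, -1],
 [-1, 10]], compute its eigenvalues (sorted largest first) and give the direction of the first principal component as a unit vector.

Step 1 — characteristic polynomial of 2×2 Sigma:
  det(Sigma - λI) = λ² - trace · λ + det = 0.
  trace = 2 + 10 = 12, det = 2·10 - (-1)² = 19.
Step 2 — discriminant:
  Δ = trace² - 4·det = 144 - 76 = 68.
Step 3 — eigenvalues:
  λ = (trace ± √Δ)/2 = (12 ± 8.2462)/2,
  λ_1 = 10.1231,  λ_2 = 1.8769.

Step 4 — unit eigenvector for λ_1: solve (Sigma - λ_1 I)v = 0. First row:
  (2 - 10.1231)·v_x + (-1)·v_y = 0, i.e. (-8.1231)·v_x + (-1)·v_y = 0,
  so v ∝ (b, λ_1 - a) = (-1, 8.1231); multiply by -1 so the first entry is positive: u = (1, -8.1231).
  ||u|| = √((1)² + (-8.1231)²) = √(66.9848) ≈ 8.1844,
  v_1 = u/||u|| ≈ (0.1222, -0.9925) (||v_1|| = 1).

λ_1 = 10.1231,  λ_2 = 1.8769;  v_1 ≈ (0.1222, -0.9925)


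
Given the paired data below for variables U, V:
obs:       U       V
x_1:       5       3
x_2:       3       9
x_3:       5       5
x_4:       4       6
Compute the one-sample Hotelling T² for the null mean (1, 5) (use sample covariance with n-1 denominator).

Step 1 — sample mean vector:
  mean(U) = (5 + 3 + 5 + 4) / 4 = 17/4 = 4.25
  mean(V) = (3 + 9 + 5 + 6) / 4 = 23/4 = 5.75
  x̄ = (4.25, 5.75),  deviation x̄ - mu_0 = (4.25, 5.75) - (1, 5) = (3.25, 0.75).

Step 2 — sample covariance matrix, S[i,j] = (1/(n-1)) · Σ_k (x_{k,i} - mean_i) · (x_{k,j} - mean_j), divisor n-1 = 3:
  S[U,U] = ((0.75)·(0.75) + (-1.25)·(-1.25) + (0.75)·(0.75) + (-0.25)·(-0.25)) / 3 = 2.75/3 = 0.9167
  S[U,V] = ((0.75)·(-2.75) + (-1.25)·(3.25) + (0.75)·(-0.75) + (-0.25)·(0.25)) / 3 = -6.75/3 = -2.25
  S[V,V] = ((-2.75)·(-2.75) + (3.25)·(3.25) + (-0.75)·(-0.75) + (0.25)·(0.25)) / 3 = 18.75/3 = 6.25
  S = [[0.9167, -2.25],
 [-2.25, 6.25]].

Step 3 — invert S. det(S) = 0.9167·6.25 - (-2.25)² = 0.6667.
  S^{-1} = (1/det) · [[d, -b], [-b, a]] = [[9.375, 3.375],
 [3.375, 1.375]].

Step 4 — quadratic form (x̄ - mu_0)^T · S^{-1} · (x̄ - mu_0):
  S^{-1} · (x̄ - mu_0) = (33, 12),
  (x̄ - mu_0)^T · [...] = (3.25)·(33) + (0.75)·(12) = 116.25.

Step 5 — scale by n: T² = 4 · 116.25 = 465.

T² ≈ 465


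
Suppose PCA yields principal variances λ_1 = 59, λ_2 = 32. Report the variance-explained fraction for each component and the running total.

Step 1 — total variance = trace(Sigma) = Σ λ_i = 59 + 32 = 91.

Step 2 — fraction explained by component i = λ_i / Σ λ:
  PC1: 59/91 = 0.6484
  PC2: 32/91 = 0.3516

Step 3 — cumulative fraction after k components = (λ_1 + ... + λ_k) / Σ λ:
  k = 1: 59/91 = 0.6484
  k = 2: (59 + 32)/91 = 91/91 = 1

Summary (fraction, with percent):

explained: PC1 0.6484 (64.84%), PC2 0.3516 (35.16%);  cumulative: 0.6484, 1


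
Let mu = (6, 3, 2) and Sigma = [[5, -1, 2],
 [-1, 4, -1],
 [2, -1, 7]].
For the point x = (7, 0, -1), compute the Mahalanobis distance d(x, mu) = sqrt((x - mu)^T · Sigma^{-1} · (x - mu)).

Step 1 — centre the observation: (x - mu) = (1, -3, -3).

Step 2 — invert Sigma (cofactor / det for 3×3, or solve directly):
  Sigma^{-1} = [[0.2328, 0.0431, -0.0603],
 [0.0431, 0.2672, 0.0259],
 [-0.0603, 0.0259, 0.1638]].

Step 3 — form the quadratic (x - mu)^T · Sigma^{-1} · (x - mu):
  Sigma^{-1} · (x - mu) = (0.2845, -0.8362, -0.6293).
  (x - mu)^T · [Sigma^{-1} · (x - mu)] = (1)·(0.2845) + (-3)·(-0.8362) + (-3)·(-0.6293) = 4.681.

Step 4 — take square root: d = √(4.681) ≈ 2.1636.

d(x, mu) = √(4.681) ≈ 2.1636


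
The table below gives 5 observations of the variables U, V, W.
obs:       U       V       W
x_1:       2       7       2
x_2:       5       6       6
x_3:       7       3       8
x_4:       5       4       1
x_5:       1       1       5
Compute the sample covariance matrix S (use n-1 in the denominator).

Step 1 — column means:
  mean(U) = (2 + 5 + 7 + 5 + 1) / 5 = 20/5 = 4
  mean(V) = (7 + 6 + 3 + 4 + 1) / 5 = 21/5 = 4.2
  mean(W) = (2 + 6 + 8 + 1 + 5) / 5 = 22/5 = 4.4

Step 2 — sample covariance S[i,j] = (1/(n-1)) · Σ_k (x_{k,i} - mean_i) · (x_{k,j} - mean_j), with n-1 = 4.
  S[U,U] = ((-2)·(-2) + (1)·(1) + (3)·(3) + (1)·(1) + (-3)·(-3)) / 4 = 24/4 = 6
  S[U,V] = ((-2)·(2.8) + (1)·(1.8) + (3)·(-1.2) + (1)·(-0.2) + (-3)·(-3.2)) / 4 = 2/4 = 0.5
  S[U,W] = ((-2)·(-2.4) + (1)·(1.6) + (3)·(3.6) + (1)·(-3.4) + (-3)·(0.6)) / 4 = 12/4 = 3
  S[V,V] = ((2.8)·(2.8) + (1.8)·(1.8) + (-1.2)·(-1.2) + (-0.2)·(-0.2) + (-3.2)·(-3.2)) / 4 = 22.8/4 = 5.7
  S[V,W] = ((2.8)·(-2.4) + (1.8)·(1.6) + (-1.2)·(3.6) + (-0.2)·(-3.4) + (-3.2)·(0.6)) / 4 = -9.4/4 = -2.35
  S[W,W] = ((-2.4)·(-2.4) + (1.6)·(1.6) + (3.6)·(3.6) + (-3.4)·(-3.4) + (0.6)·(0.6)) / 4 = 33.2/4 = 8.3

S is symmetric (S[j,i] = S[i,j]). Assembling:

S = [[6, 0.5, 3],
 [0.5, 5.7, -2.35],
 [3, -2.35, 8.3]]


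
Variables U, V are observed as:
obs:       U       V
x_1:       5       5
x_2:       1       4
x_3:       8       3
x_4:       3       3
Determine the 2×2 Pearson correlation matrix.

Step 1 — column means:
  mean(U) = (5 + 1 + 8 + 3) / 4 = 17/4 = 4.25
  mean(V) = (5 + 4 + 3 + 3) / 4 = 15/4 = 3.75

Step 2 — sample variances and covariances s[i,j] = (1/(n-1)) · Σ_k (x_{k,i} - mean_i) · (x_{k,j} - mean_j), with n-1 = 3:
  s[U,U] = ((0.75)·(0.75) + (-3.25)·(-3.25) + (3.75)·(3.75) + (-1.25)·(-1.25)) / 3 = 26.75/3 = 8.9167
  s[U,V] = ((0.75)·(1.25) + (-3.25)·(0.25) + (3.75)·(-0.75) + (-1.25)·(-0.75)) / 3 = -1.75/3 = -0.5833
  s[V,V] = ((1.25)·(1.25) + (0.25)·(0.25) + (-0.75)·(-0.75) + (-0.75)·(-0.75)) / 3 = 2.75/3 = 0.9167
  Sample standard deviations s_i = √(s[i,i]):
  s(U) = √(8.9167) = 2.9861
  s(V) = √(0.9167) = 0.9574

Step 3 — r_{ij} = s_{ij} / (s_i · s_j):
  r[U,U] = 1 (diagonal).
  r[U,V] = -0.5833 / (2.9861 · 0.9574) = -0.5833 / 2.859 = -0.204
  r[V,V] = 1 (diagonal).

R is symmetric with unit diagonal. Assembling:

R = [[1, -0.204],
 [-0.204, 1]]


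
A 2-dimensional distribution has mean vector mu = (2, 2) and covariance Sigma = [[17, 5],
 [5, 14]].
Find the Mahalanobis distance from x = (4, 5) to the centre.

Step 1 — centre the observation: (x - mu) = (2, 3).

Step 2 — invert Sigma. det(Sigma) = 17·14 - (5)² = 213.
  Sigma^{-1} = (1/det) · [[d, -b], [-b, a]] = [[0.0657, -0.0235],
 [-0.0235, 0.0798]].

Step 3 — form the quadratic (x - mu)^T · Sigma^{-1} · (x - mu):
  Sigma^{-1} · (x - mu) = (0.061, 0.1925).
  (x - mu)^T · [Sigma^{-1} · (x - mu)] = (2)·(0.061) + (3)·(0.1925) = 0.6995.

Step 4 — take square root: d = √(0.6995) ≈ 0.8364.

d(x, mu) = √(0.6995) ≈ 0.8364


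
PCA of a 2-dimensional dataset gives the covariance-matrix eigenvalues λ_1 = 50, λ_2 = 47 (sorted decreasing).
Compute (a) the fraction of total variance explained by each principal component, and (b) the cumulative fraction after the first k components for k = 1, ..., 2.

Step 1 — total variance = trace(Sigma) = Σ λ_i = 50 + 47 = 97.

Step 2 — fraction explained by component i = λ_i / Σ λ:
  PC1: 50/97 = 0.5155
  PC2: 47/97 = 0.4845

Step 3 — cumulative fraction after k components = (λ_1 + ... + λ_k) / Σ λ:
  k = 1: 50/97 = 0.5155
  k = 2: (50 + 47)/97 = 97/97 = 1

Summary (fraction, with percent):

explained: PC1 0.5155 (51.55%), PC2 0.4845 (48.45%);  cumulative: 0.5155, 1


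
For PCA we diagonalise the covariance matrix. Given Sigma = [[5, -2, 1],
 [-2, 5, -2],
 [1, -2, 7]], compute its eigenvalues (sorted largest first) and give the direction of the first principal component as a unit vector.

Step 1 — characteristic polynomial p(λ) = det(λI - Sigma) = λ³ - tr·λ² + c_1·λ - det, where tr = trace, c_1 = sum of the principal 2×2 minors, det = det(Sigma):
  tr = 5 + 5 + 7 = 17,
  c_1 = (5·5 - (-2)²) + (5·7 - (1)²) + (5·7 - (-2)²) = 21 + 34 + 31 = 86,
  det = 5·(5·7 - (-2)²) - (-2)·((-2)·7 - (-2)·(1)) + (1)·((-2)·(-2) - 5·(1)) = 5·(31) - (-2)·(-12) + (1)·(-1) = 130.
  So p(λ) = λ³ - 17λ² + 86λ - 130.
Step 2 — look for an integer root (rational root theorem: any rational root is an integer divisor of 130). Testing λ = 5:
  p(5) = 125 - 425 + 430 - 130 = 0  ✓
  Dividing out (λ - 5): p(λ) = (λ - 5)(λ² - 12λ + 26).
Step 3 — remaining eigenvalues from the quadratic λ² - 12λ + 26 = 0:
  Δ = 12² - 4·26 = 144 - 104 = 40,  λ = (12 ± √40)/2 = (12 ± 6.3246)/2 ≈ 9.1623 or 2.8377.
  Sorted: λ_1 = 9.1623,  λ_2 = 5,  λ_3 = 2.8377  (check: sum = 17 = tr ✓).

Step 4 — unit eigenvector for λ_1 ≈ 9.1623: v spans the null space of (Sigma - λ_1 I), whose rows are
  r_1 = (-4.1623, -2, 1),  r_2 = (-2, -4.1623, -2),  r_3 = (1, -2, -2.1623).
  v is orthogonal to every row, so take v ∝ r_1 × r_2 = ((-2)·(-2) - (1)·(-4.1623), (1)·(-2) - (-4.1623)·(-2), (-4.1623)·(-4.1623) - (-2)·(-2)) ≈ (8.1623, -10.3246, 13.3246).
  Let u = (8.1623, -10.3246, 13.3246).
  ||u|| = √((8.1623)² + (-10.3246)² + (13.3246)²) = √(350.763) ≈ 18.7287,  v_1 = u/||u|| ≈ (0.4358, -0.5513, 0.7115) (||v_1|| = 1).

λ_1 = 9.1623,  λ_2 = 5,  λ_3 = 2.8377;  v_1 ≈ (0.4358, -0.5513, 0.7115)


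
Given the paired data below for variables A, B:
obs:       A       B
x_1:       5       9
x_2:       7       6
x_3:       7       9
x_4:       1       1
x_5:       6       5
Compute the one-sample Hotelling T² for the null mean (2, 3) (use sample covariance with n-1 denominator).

Step 1 — sample mean vector:
  mean(A) = (5 + 7 + 7 + 1 + 6) / 5 = 26/5 = 5.2
  mean(B) = (9 + 6 + 9 + 1 + 5) / 5 = 30/5 = 6
  x̄ = (5.2, 6),  deviation x̄ - mu_0 = (5.2, 6) - (2, 3) = (3.2, 3).

Step 2 — sample covariance matrix, S[i,j] = (1/(n-1)) · Σ_k (x_{k,i} - mean_i) · (x_{k,j} - mean_j), divisor n-1 = 4:
  S[A,A] = ((-0.2)·(-0.2) + (1.8)·(1.8) + (1.8)·(1.8) + (-4.2)·(-4.2) + (0.8)·(0.8)) / 4 = 24.8/4 = 6.2
  S[A,B] = ((-0.2)·(3) + (1.8)·(0) + (1.8)·(3) + (-4.2)·(-5) + (0.8)·(-1)) / 4 = 25/4 = 6.25
  S[B,B] = ((3)·(3) + (0)·(0) + (3)·(3) + (-5)·(-5) + (-1)·(-1)) / 4 = 44/4 = 11
  S = [[6.2, 6.25],
 [6.25, 11]].

Step 3 — invert S. det(S) = 6.2·11 - (6.25)² = 29.1375.
  S^{-1} = (1/det) · [[d, -b], [-b, a]] = [[0.3775, -0.2145],
 [-0.2145, 0.2128]].

Step 4 — quadratic form (x̄ - mu_0)^T · S^{-1} · (x̄ - mu_0):
  S^{-1} · (x̄ - mu_0) = (0.5646, -0.048),
  (x̄ - mu_0)^T · [...] = (3.2)·(0.5646) + (3)·(-0.048) = 1.6625.

Step 5 — scale by n: T² = 5 · 1.6625 = 8.3123.

T² ≈ 8.3123


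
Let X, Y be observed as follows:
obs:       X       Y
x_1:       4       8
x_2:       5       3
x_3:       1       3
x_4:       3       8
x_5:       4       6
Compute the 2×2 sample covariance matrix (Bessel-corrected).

Step 1 — column means:
  mean(X) = (4 + 5 + 1 + 3 + 4) / 5 = 17/5 = 3.4
  mean(Y) = (8 + 3 + 3 + 8 + 6) / 5 = 28/5 = 5.6

Step 2 — sample covariance S[i,j] = (1/(n-1)) · Σ_k (x_{k,i} - mean_i) · (x_{k,j} - mean_j), with n-1 = 4.
  S[X,X] = ((0.6)·(0.6) + (1.6)·(1.6) + (-2.4)·(-2.4) + (-0.4)·(-0.4) + (0.6)·(0.6)) / 4 = 9.2/4 = 2.3
  S[X,Y] = ((0.6)·(2.4) + (1.6)·(-2.6) + (-2.4)·(-2.6) + (-0.4)·(2.4) + (0.6)·(0.4)) / 4 = 2.8/4 = 0.7
  S[Y,Y] = ((2.4)·(2.4) + (-2.6)·(-2.6) + (-2.6)·(-2.6) + (2.4)·(2.4) + (0.4)·(0.4)) / 4 = 25.2/4 = 6.3

S is symmetric (S[j,i] = S[i,j]). Assembling:

S = [[2.3, 0.7],
 [0.7, 6.3]]


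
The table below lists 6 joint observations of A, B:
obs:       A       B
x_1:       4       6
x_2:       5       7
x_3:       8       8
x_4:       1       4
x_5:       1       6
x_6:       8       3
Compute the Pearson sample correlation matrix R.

Step 1 — column means:
  mean(A) = (4 + 5 + 8 + 1 + 1 + 8) / 6 = 27/6 = 4.5
  mean(B) = (6 + 7 + 8 + 4 + 6 + 3) / 6 = 34/6 = 5.6667

Step 2 — sample variances and covariances s[i,j] = (1/(n-1)) · Σ_k (x_{k,i} - mean_i) · (x_{k,j} - mean_j), with n-1 = 5:
  s[A,A] = ((-0.5)·(-0.5) + (0.5)·(0.5) + (3.5)·(3.5) + (-3.5)·(-3.5) + (-3.5)·(-3.5) + (3.5)·(3.5)) / 5 = 49.5/5 = 9.9
  s[A,B] = ((-0.5)·(0.3333) + (0.5)·(1.3333) + (3.5)·(2.3333) + (-3.5)·(-1.6667) + (-3.5)·(0.3333) + (3.5)·(-2.6667)) / 5 = 4/5 = 0.8
  s[B,B] = ((0.3333)·(0.3333) + (1.3333)·(1.3333) + (2.3333)·(2.3333) + (-1.6667)·(-1.6667) + (0.3333)·(0.3333) + (-2.6667)·(-2.6667)) / 5 = 17.3333/5 = 3.4667
  Sample standard deviations s_i = √(s[i,i]):
  s(A) = √(9.9) = 3.1464
  s(B) = √(3.4667) = 1.8619

Step 3 — r_{ij} = s_{ij} / (s_i · s_j):
  r[A,A] = 1 (diagonal).
  r[A,B] = 0.8 / (3.1464 · 1.8619) = 0.8 / 5.8583 = 0.1366
  r[B,B] = 1 (diagonal).

R is symmetric with unit diagonal. Assembling:

R = [[1, 0.1366],
 [0.1366, 1]]


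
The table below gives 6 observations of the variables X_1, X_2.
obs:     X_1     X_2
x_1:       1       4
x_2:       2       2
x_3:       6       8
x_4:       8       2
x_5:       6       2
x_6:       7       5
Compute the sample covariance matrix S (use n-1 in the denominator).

Step 1 — column means:
  mean(X_1) = (1 + 2 + 6 + 8 + 6 + 7) / 6 = 30/6 = 5
  mean(X_2) = (4 + 2 + 8 + 2 + 2 + 5) / 6 = 23/6 = 3.8333

Step 2 — sample covariance S[i,j] = (1/(n-1)) · Σ_k (x_{k,i} - mean_i) · (x_{k,j} - mean_j), with n-1 = 5.
  S[X_1,X_1] = ((-4)·(-4) + (-3)·(-3) + (1)·(1) + (3)·(3) + (1)·(1) + (2)·(2)) / 5 = 40/5 = 8
  S[X_1,X_2] = ((-4)·(0.1667) + (-3)·(-1.8333) + (1)·(4.1667) + (3)·(-1.8333) + (1)·(-1.8333) + (2)·(1.1667)) / 5 = 4/5 = 0.8
  S[X_2,X_2] = ((0.1667)·(0.1667) + (-1.8333)·(-1.8333) + (4.1667)·(4.1667) + (-1.8333)·(-1.8333) + (-1.8333)·(-1.8333) + (1.1667)·(1.1667)) / 5 = 28.8333/5 = 5.7667

S is symmetric (S[j,i] = S[i,j]). Assembling:

S = [[8, 0.8],
 [0.8, 5.7667]]


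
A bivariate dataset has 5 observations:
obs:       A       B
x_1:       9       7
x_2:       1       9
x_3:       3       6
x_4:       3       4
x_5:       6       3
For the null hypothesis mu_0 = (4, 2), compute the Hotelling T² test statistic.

Step 1 — sample mean vector:
  mean(A) = (9 + 1 + 3 + 3 + 6) / 5 = 22/5 = 4.4
  mean(B) = (7 + 9 + 6 + 4 + 3) / 5 = 29/5 = 5.8
  x̄ = (4.4, 5.8),  deviation x̄ - mu_0 = (4.4, 5.8) - (4, 2) = (0.4, 3.8).

Step 2 — sample covariance matrix, S[i,j] = (1/(n-1)) · Σ_k (x_{k,i} - mean_i) · (x_{k,j} - mean_j), divisor n-1 = 4:
  S[A,A] = ((4.6)·(4.6) + (-3.4)·(-3.4) + (-1.4)·(-1.4) + (-1.4)·(-1.4) + (1.6)·(1.6)) / 4 = 39.2/4 = 9.8
  S[A,B] = ((4.6)·(1.2) + (-3.4)·(3.2) + (-1.4)·(0.2) + (-1.4)·(-1.8) + (1.6)·(-2.8)) / 4 = -7.6/4 = -1.9
  S[B,B] = ((1.2)·(1.2) + (3.2)·(3.2) + (0.2)·(0.2) + (-1.8)·(-1.8) + (-2.8)·(-2.8)) / 4 = 22.8/4 = 5.7
  S = [[9.8, -1.9],
 [-1.9, 5.7]].

Step 3 — invert S. det(S) = 9.8·5.7 - (-1.9)² = 52.25.
  S^{-1} = (1/det) · [[d, -b], [-b, a]] = [[0.1091, 0.0364],
 [0.0364, 0.1876]].

Step 4 — quadratic form (x̄ - mu_0)^T · S^{-1} · (x̄ - mu_0):
  S^{-1} · (x̄ - mu_0) = (0.1818, 0.7273),
  (x̄ - mu_0)^T · [...] = (0.4)·(0.1818) + (3.8)·(0.7273) = 2.8364.

Step 5 — scale by n: T² = 5 · 2.8364 = 14.1818.

T² ≈ 14.1818


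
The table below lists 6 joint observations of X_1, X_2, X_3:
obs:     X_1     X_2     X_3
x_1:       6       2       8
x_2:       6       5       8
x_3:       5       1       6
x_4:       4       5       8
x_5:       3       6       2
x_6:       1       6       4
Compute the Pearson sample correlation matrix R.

Step 1 — column means:
  mean(X_1) = (6 + 6 + 5 + 4 + 3 + 1) / 6 = 25/6 = 4.1667
  mean(X_2) = (2 + 5 + 1 + 5 + 6 + 6) / 6 = 25/6 = 4.1667
  mean(X_3) = (8 + 8 + 6 + 8 + 2 + 4) / 6 = 36/6 = 6

Step 2 — sample variances and covariances s[i,j] = (1/(n-1)) · Σ_k (x_{k,i} - mean_i) · (x_{k,j} - mean_j), with n-1 = 5:
  s[X_1,X_1] = ((1.8333)·(1.8333) + (1.8333)·(1.8333) + (0.8333)·(0.8333) + (-0.1667)·(-0.1667) + (-1.1667)·(-1.1667) + (-3.1667)·(-3.1667)) / 5 = 18.8333/5 = 3.7667
  s[X_1,X_2] = ((1.8333)·(-2.1667) + (1.8333)·(0.8333) + (0.8333)·(-3.1667) + (-0.1667)·(0.8333) + (-1.1667)·(1.8333) + (-3.1667)·(1.8333)) / 5 = -13.1667/5 = -2.6333
  s[X_1,X_3] = ((1.8333)·(2) + (1.8333)·(2) + (0.8333)·(0) + (-0.1667)·(2) + (-1.1667)·(-4) + (-3.1667)·(-2)) / 5 = 18/5 = 3.6
  s[X_2,X_2] = ((-2.1667)·(-2.1667) + (0.8333)·(0.8333) + (-3.1667)·(-3.1667) + (0.8333)·(0.8333) + (1.8333)·(1.8333) + (1.8333)·(1.8333)) / 5 = 22.8333/5 = 4.5667
  s[X_2,X_3] = ((-2.1667)·(2) + (0.8333)·(2) + (-3.1667)·(0) + (0.8333)·(2) + (1.8333)·(-4) + (1.8333)·(-2)) / 5 = -12/5 = -2.4
  s[X_3,X_3] = ((2)·(2) + (2)·(2) + (0)·(0) + (2)·(2) + (-4)·(-4) + (-2)·(-2)) / 5 = 32/5 = 6.4
  Sample standard deviations s_i = √(s[i,i]):
  s(X_1) = √(3.7667) = 1.9408
  s(X_2) = √(4.5667) = 2.137
  s(X_3) = √(6.4) = 2.5298

Step 3 — r_{ij} = s_{ij} / (s_i · s_j):
  r[X_1,X_1] = 1 (diagonal).
  r[X_1,X_2] = -2.6333 / (1.9408 · 2.137) = -2.6333 / 4.1474 = -0.6349
  r[X_1,X_3] = 3.6 / (1.9408 · 2.5298) = 3.6 / 4.9099 = 0.7332
  r[X_2,X_2] = 1 (diagonal).
  r[X_2,X_3] = -2.4 / (2.137 · 2.5298) = -2.4 / 5.4062 = -0.4439
  r[X_3,X_3] = 1 (diagonal).

R is symmetric with unit diagonal. Assembling:

R = [[1, -0.6349, 0.7332],
 [-0.6349, 1, -0.4439],
 [0.7332, -0.4439, 1]]


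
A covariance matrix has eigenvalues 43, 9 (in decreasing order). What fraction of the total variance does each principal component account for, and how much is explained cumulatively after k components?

Step 1 — total variance = trace(Sigma) = Σ λ_i = 43 + 9 = 52.

Step 2 — fraction explained by component i = λ_i / Σ λ:
  PC1: 43/52 = 0.8269
  PC2: 9/52 = 0.1731

Step 3 — cumulative fraction after k components = (λ_1 + ... + λ_k) / Σ λ:
  k = 1: 43/52 = 0.8269
  k = 2: (43 + 9)/52 = 52/52 = 1

Summary (fraction, with percent):

explained: PC1 0.8269 (82.69%), PC2 0.1731 (17.31%);  cumulative: 0.8269, 1


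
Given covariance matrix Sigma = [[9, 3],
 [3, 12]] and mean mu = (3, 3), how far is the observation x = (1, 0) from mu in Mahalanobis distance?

Step 1 — centre the observation: (x - mu) = (-2, -3).

Step 2 — invert Sigma. det(Sigma) = 9·12 - (3)² = 99.
  Sigma^{-1} = (1/det) · [[d, -b], [-b, a]] = [[0.1212, -0.0303],
 [-0.0303, 0.0909]].

Step 3 — form the quadratic (x - mu)^T · Sigma^{-1} · (x - mu):
  Sigma^{-1} · (x - mu) = (-0.1515, -0.2121).
  (x - mu)^T · [Sigma^{-1} · (x - mu)] = (-2)·(-0.1515) + (-3)·(-0.2121) = 0.9394.

Step 4 — take square root: d = √(0.9394) ≈ 0.9692.

d(x, mu) = √(0.9394) ≈ 0.9692


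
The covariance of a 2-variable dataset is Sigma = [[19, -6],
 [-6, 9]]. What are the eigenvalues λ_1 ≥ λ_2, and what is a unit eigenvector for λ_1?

Step 1 — characteristic polynomial of 2×2 Sigma:
  det(Sigma - λI) = λ² - trace · λ + det = 0.
  trace = 19 + 9 = 28, det = 19·9 - (-6)² = 135.
Step 2 — discriminant:
  Δ = trace² - 4·det = 784 - 540 = 244.
Step 3 — eigenvalues:
  λ = (trace ± √Δ)/2 = (28 ± 15.6205)/2,
  λ_1 = 21.8102,  λ_2 = 6.1898.

Step 4 — unit eigenvector for λ_1: solve (Sigma - λ_1 I)v = 0. First row:
  (19 - 21.8102)·v_x + (-6)·v_y = 0, i.e. (-2.8102)·v_x + (-6)·v_y = 0,
  so v ∝ (b, λ_1 - a) = (-6, 2.8102); multiply by -1 so the first entry is positive: u = (6, -2.8102).
  ||u|| = √((6)² + (-2.8102)²) = √(43.8975) ≈ 6.6255,
  v_1 = u/||u|| ≈ (0.9056, -0.4242) (||v_1|| = 1).

λ_1 = 21.8102,  λ_2 = 6.1898;  v_1 ≈ (0.9056, -0.4242)


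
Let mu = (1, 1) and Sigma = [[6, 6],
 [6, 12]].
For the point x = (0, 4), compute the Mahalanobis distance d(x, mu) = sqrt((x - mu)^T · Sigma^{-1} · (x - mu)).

Step 1 — centre the observation: (x - mu) = (-1, 3).

Step 2 — invert Sigma. det(Sigma) = 6·12 - (6)² = 36.
  Sigma^{-1} = (1/det) · [[d, -b], [-b, a]] = [[0.3333, -0.1667],
 [-0.1667, 0.1667]].

Step 3 — form the quadratic (x - mu)^T · Sigma^{-1} · (x - mu):
  Sigma^{-1} · (x - mu) = (-0.8333, 0.6667).
  (x - mu)^T · [Sigma^{-1} · (x - mu)] = (-1)·(-0.8333) + (3)·(0.6667) = 2.8333.

Step 4 — take square root: d = √(2.8333) ≈ 1.6833.

d(x, mu) = √(2.8333) ≈ 1.6833


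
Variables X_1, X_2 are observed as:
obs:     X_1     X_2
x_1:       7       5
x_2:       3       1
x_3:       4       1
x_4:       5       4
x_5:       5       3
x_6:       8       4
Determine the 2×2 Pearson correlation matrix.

Step 1 — column means:
  mean(X_1) = (7 + 3 + 4 + 5 + 5 + 8) / 6 = 32/6 = 5.3333
  mean(X_2) = (5 + 1 + 1 + 4 + 3 + 4) / 6 = 18/6 = 3

Step 2 — sample variances and covariances s[i,j] = (1/(n-1)) · Σ_k (x_{k,i} - mean_i) · (x_{k,j} - mean_j), with n-1 = 5:
  s[X_1,X_1] = ((1.6667)·(1.6667) + (-2.3333)·(-2.3333) + (-1.3333)·(-1.3333) + (-0.3333)·(-0.3333) + (-0.3333)·(-0.3333) + (2.6667)·(2.6667)) / 5 = 17.3333/5 = 3.4667
  s[X_1,X_2] = ((1.6667)·(2) + (-2.3333)·(-2) + (-1.3333)·(-2) + (-0.3333)·(1) + (-0.3333)·(0) + (2.6667)·(1)) / 5 = 13/5 = 2.6
  s[X_2,X_2] = ((2)·(2) + (-2)·(-2) + (-2)·(-2) + (1)·(1) + (0)·(0) + (1)·(1)) / 5 = 14/5 = 2.8
  Sample standard deviations s_i = √(s[i,i]):
  s(X_1) = √(3.4667) = 1.8619
  s(X_2) = √(2.8) = 1.6733

Step 3 — r_{ij} = s_{ij} / (s_i · s_j):
  r[X_1,X_1] = 1 (diagonal).
  r[X_1,X_2] = 2.6 / (1.8619 · 1.6733) = 2.6 / 3.1156 = 0.8345
  r[X_2,X_2] = 1 (diagonal).

R is symmetric with unit diagonal. Assembling:

R = [[1, 0.8345],
 [0.8345, 1]]


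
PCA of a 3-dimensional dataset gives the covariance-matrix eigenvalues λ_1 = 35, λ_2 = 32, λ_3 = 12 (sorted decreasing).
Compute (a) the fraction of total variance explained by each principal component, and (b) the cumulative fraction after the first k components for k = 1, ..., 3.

Step 1 — total variance = trace(Sigma) = Σ λ_i = 35 + 32 + 12 = 79.

Step 2 — fraction explained by component i = λ_i / Σ λ:
  PC1: 35/79 = 0.443
  PC2: 32/79 = 0.4051
  PC3: 12/79 = 0.1519

Step 3 — cumulative fraction after k components = (λ_1 + ... + λ_k) / Σ λ:
  k = 1: 35/79 = 0.443
  k = 2: (35 + 32)/79 = 67/79 = 0.8481
  k = 3: (35 + 32 + 12)/79 = 79/79 = 1

Summary (fraction, with percent):

explained: PC1 0.443 (44.3%), PC2 0.4051 (40.51%), PC3 0.1519 (15.19%);  cumulative: 0.443, 0.8481, 1


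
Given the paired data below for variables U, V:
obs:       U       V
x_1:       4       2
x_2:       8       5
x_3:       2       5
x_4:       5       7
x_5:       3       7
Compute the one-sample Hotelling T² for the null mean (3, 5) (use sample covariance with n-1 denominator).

Step 1 — sample mean vector:
  mean(U) = (4 + 8 + 2 + 5 + 3) / 5 = 22/5 = 4.4
  mean(V) = (2 + 5 + 5 + 7 + 7) / 5 = 26/5 = 5.2
  x̄ = (4.4, 5.2),  deviation x̄ - mu_0 = (4.4, 5.2) - (3, 5) = (1.4, 0.2).

Step 2 — sample covariance matrix, S[i,j] = (1/(n-1)) · Σ_k (x_{k,i} - mean_i) · (x_{k,j} - mean_j), divisor n-1 = 4:
  S[U,U] = ((-0.4)·(-0.4) + (3.6)·(3.6) + (-2.4)·(-2.4) + (0.6)·(0.6) + (-1.4)·(-1.4)) / 4 = 21.2/4 = 5.3
  S[U,V] = ((-0.4)·(-3.2) + (3.6)·(-0.2) + (-2.4)·(-0.2) + (0.6)·(1.8) + (-1.4)·(1.8)) / 4 = -0.4/4 = -0.1
  S[V,V] = ((-3.2)·(-3.2) + (-0.2)·(-0.2) + (-0.2)·(-0.2) + (1.8)·(1.8) + (1.8)·(1.8)) / 4 = 16.8/4 = 4.2
  S = [[5.3, -0.1],
 [-0.1, 4.2]].

Step 3 — invert S. det(S) = 5.3·4.2 - (-0.1)² = 22.25.
  S^{-1} = (1/det) · [[d, -b], [-b, a]] = [[0.1888, 0.0045],
 [0.0045, 0.2382]].

Step 4 — quadratic form (x̄ - mu_0)^T · S^{-1} · (x̄ - mu_0):
  S^{-1} · (x̄ - mu_0) = (0.2652, 0.0539),
  (x̄ - mu_0)^T · [...] = (1.4)·(0.2652) + (0.2)·(0.0539) = 0.382.

Step 5 — scale by n: T² = 5 · 0.382 = 1.9101.

T² ≈ 1.9101


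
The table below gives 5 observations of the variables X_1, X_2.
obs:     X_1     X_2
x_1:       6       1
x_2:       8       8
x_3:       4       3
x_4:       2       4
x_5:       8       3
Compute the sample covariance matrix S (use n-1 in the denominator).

Step 1 — column means:
  mean(X_1) = (6 + 8 + 4 + 2 + 8) / 5 = 28/5 = 5.6
  mean(X_2) = (1 + 8 + 3 + 4 + 3) / 5 = 19/5 = 3.8

Step 2 — sample covariance S[i,j] = (1/(n-1)) · Σ_k (x_{k,i} - mean_i) · (x_{k,j} - mean_j), with n-1 = 4.
  S[X_1,X_1] = ((0.4)·(0.4) + (2.4)·(2.4) + (-1.6)·(-1.6) + (-3.6)·(-3.6) + (2.4)·(2.4)) / 4 = 27.2/4 = 6.8
  S[X_1,X_2] = ((0.4)·(-2.8) + (2.4)·(4.2) + (-1.6)·(-0.8) + (-3.6)·(0.2) + (2.4)·(-0.8)) / 4 = 7.6/4 = 1.9
  S[X_2,X_2] = ((-2.8)·(-2.8) + (4.2)·(4.2) + (-0.8)·(-0.8) + (0.2)·(0.2) + (-0.8)·(-0.8)) / 4 = 26.8/4 = 6.7

S is symmetric (S[j,i] = S[i,j]). Assembling:

S = [[6.8, 1.9],
 [1.9, 6.7]]


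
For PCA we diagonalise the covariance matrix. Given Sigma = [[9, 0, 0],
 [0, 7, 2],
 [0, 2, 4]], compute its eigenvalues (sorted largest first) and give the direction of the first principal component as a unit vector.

Step 1 — characteristic polynomial p(λ) = det(λI - Sigma) = λ³ - tr·λ² + c_1·λ - det, where tr = trace, c_1 = sum of the principal 2×2 minors, det = det(Sigma):
  tr = 9 + 7 + 4 = 20,
  c_1 = (9·7 - (0)²) + (9·4 - (0)²) + (7·4 - (2)²) = 63 + 36 + 24 = 123,
  det = 9·(7·4 - (2)²) - (0)·((0)·4 - (2)·(0)) + (0)·((0)·(2) - 7·(0)) = 9·(24) - (0)·(0) + (0)·(0) = 216.
  So p(λ) = λ³ - 20λ² + 123λ - 216.
Step 2 — look for an integer root (rational root theorem: any rational root is an integer divisor of 216). Testing λ = 3:
  p(3) = 27 - 180 + 369 - 216 = 0  ✓
  Dividing out (λ - 3): p(λ) = (λ - 3)(λ² - 17λ + 72).
Step 3 — remaining eigenvalues from the quadratic λ² - 17λ + 72 = 0:
  Δ = 17² - 4·72 = 289 - 288 = 1,  λ = (17 ± √1)/2 = (17 ± 1)/2 = 9 or 8.
  Sorted: λ_1 = 9,  λ_2 = 8,  λ_3 = 3  (check: sum = 20 = tr ✓).

Step 4 — unit eigenvector for λ_1 = 9: v spans the null space of (Sigma - λ_1 I), whose rows are
  r_1 = (0, 0, 0),  r_2 = (0, -2, 2),  r_3 = (0, 2, -5).
  v is orthogonal to every row, so take v ∝ r_2 × r_3 = ((-2)·(-5) - (2)·(2), (2)·(0) - (0)·(-5), (0)·(2) - (-2)·(0)) = (6, 0, 0).
  Rescale (divide by 6): u = (1, 0, 0).
  ||u|| = √((1)² + (0)² + (0)²) = √(1) = 1,  v_1 = u/||u|| ≈ (1, 0, 0) (||v_1|| = 1).

λ_1 = 9,  λ_2 = 8,  λ_3 = 3;  v_1 ≈ (1, 0, 0)
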